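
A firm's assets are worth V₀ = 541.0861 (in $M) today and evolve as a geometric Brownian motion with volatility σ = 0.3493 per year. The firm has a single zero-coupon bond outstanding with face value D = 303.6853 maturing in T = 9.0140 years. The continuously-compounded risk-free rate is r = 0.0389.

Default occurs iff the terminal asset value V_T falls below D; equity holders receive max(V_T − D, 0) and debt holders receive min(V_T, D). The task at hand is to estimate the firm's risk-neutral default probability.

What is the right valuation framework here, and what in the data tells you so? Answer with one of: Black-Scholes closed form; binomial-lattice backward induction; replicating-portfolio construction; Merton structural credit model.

framework: Merton structural credit model

Key observation: with the firm-asset dynamics (V₀ = 541.0861) and a single zero-coupon liability of face 303.6853 given, debt value, spread, and default probability all derive from the option view of the balance sheet.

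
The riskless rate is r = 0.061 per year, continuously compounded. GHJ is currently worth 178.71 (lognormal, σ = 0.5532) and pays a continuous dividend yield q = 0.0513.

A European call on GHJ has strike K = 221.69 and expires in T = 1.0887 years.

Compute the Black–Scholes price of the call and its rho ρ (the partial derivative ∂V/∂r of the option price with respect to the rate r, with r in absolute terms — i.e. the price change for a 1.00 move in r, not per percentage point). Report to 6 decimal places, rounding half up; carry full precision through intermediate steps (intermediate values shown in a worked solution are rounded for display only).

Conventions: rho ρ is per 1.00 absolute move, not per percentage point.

σ√T = 0.5532·√1.0887 = 0.577213
d₁ = (ln(S/K) + (r−q+σ²/2)T) / (σ√T) = (ln(178.71/221.69) + (0.061−0.0513+0.5532²/2)·1.0887) / 0.577213 = (-0.215516 + 0.177148) / 0.577213 = -0.066471
d₂ = d₁ − σ√T = -0.066471 − 0.577213 = -0.643684
e^{−rT} = 0.935746
e^{−qT} = 0.945681
N(d₁) = 0.473502,  N(d₂) = 0.259890
Call price V = S·e^{−qT}·N(d₁) − K·e^{−rT}·N(d₂) = 80.023000 − 53.913099 = 26.109901
ρ = K·T·e^{−rT}·N(d₂) = 58.695191

price = 26.109901
ρ = 58.695191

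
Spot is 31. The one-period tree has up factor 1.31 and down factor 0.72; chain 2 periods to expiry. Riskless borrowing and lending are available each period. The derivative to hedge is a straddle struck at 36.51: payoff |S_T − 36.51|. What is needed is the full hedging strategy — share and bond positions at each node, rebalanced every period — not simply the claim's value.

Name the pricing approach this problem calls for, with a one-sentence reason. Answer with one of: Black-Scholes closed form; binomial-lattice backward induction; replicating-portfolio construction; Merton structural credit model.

framework: replicating-portfolio construction

Key observation: what is demanded is not a single number but the (Δ, B) position at each node of the 1.31/0.72 tree starting at 31; constructing those positions is the replicating-portfolio method.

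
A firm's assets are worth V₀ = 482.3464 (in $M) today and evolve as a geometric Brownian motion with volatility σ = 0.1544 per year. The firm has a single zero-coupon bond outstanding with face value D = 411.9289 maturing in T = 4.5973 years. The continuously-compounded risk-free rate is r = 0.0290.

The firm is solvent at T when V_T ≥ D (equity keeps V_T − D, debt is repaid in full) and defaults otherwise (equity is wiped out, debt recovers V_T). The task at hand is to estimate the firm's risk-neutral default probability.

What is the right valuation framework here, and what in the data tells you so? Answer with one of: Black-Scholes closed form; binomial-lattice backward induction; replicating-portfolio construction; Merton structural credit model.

Key observation: the asked-for credit quantity lives on the firm's capital structure — asset value, asset volatility, debt face 411.9289 — which is the structural model's domain.

framework: Merton structural credit model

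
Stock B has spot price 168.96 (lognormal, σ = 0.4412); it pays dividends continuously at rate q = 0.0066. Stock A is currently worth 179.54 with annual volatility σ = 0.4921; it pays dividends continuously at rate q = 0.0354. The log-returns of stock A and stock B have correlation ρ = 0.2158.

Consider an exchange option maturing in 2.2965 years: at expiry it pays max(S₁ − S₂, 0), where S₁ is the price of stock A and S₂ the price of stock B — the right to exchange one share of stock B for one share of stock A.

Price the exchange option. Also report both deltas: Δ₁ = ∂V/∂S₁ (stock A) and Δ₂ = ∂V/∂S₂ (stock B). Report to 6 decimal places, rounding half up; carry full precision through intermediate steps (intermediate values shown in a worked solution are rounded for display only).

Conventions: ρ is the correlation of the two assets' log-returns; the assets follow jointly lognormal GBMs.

σ_eff = √(σ₁² + σ₂² − 2ρσ₁σ₂) = √(0.4921² + 0.4412² − 2·0.2158·0.4921·0.4412) = 0.585759
d₁ = (ln(S₁/S₂) + (q₂ − q₁ + σ_eff²/2)T) / (σ_eff√T) = (ln(179.54/168.96) + (0.0066 − 0.0354 + 0.171557)·2.2965) / 0.887671 = 0.437749
d₂ = d₁ − σ_eff√T = 0.437749 − 0.887671 = -0.449922
N(d₁) = 0.669216,  N(d₂) = 0.326383
V = S₁·e^{−q₁T}·N(d₁) − S₂·e^{−q₂T}·N(d₂) = 110.769678 − 54.316174 = 56.453504
Key observation: the rate r is irrelevant here: denominating values in stock B turns the exchange into a ratio option on S₁/S₂, and discounting at r drops out.
Δ₁ = e^{−q₁T}·N(d₁) = 0.616964;  Δ₂ = −e^{−q₂T}·N(d₂) = -0.321474

exchange price = 56.453504
Δ1 = 0.616964
Δ2 = -0.321474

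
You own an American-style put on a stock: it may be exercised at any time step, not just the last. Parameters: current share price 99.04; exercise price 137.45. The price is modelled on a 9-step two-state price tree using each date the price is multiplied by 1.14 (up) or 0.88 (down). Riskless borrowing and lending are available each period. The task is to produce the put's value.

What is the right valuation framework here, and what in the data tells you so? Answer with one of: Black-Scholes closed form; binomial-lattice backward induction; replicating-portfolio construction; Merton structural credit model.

Key observation: an American put (K = 137.45, S₀ = 99.04) on a 9-date tree has no closed form — the optimal stopping decision is embedded and must be resolved recursively from expiry.

framework: binomial-lattice backward induction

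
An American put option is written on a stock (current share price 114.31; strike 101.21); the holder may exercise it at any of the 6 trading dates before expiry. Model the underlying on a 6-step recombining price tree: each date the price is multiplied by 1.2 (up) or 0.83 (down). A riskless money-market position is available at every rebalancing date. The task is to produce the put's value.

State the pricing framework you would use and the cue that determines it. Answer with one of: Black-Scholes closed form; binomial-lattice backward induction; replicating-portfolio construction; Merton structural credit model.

framework: binomial-lattice backward induction

Key observation: the put (strike 101.21 on spot 114.31) is American-style on a 6-step discrete price model, so the early-exercise decision at every node requires stepwise backward valuation — a closed form cannot price the exercise right.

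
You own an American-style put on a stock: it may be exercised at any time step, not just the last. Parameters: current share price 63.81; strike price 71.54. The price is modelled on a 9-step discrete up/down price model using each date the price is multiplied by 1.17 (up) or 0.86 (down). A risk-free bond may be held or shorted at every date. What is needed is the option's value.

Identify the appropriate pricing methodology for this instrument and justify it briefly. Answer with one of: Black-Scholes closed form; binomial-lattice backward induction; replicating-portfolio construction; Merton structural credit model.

framework: binomial-lattice backward induction

Key observation: the exercise right at every one of the 9 steps is what matters: each node needs max(71.54 − S, continuation), which only the stepwise tree valuation starting from spot 63.81 delivers.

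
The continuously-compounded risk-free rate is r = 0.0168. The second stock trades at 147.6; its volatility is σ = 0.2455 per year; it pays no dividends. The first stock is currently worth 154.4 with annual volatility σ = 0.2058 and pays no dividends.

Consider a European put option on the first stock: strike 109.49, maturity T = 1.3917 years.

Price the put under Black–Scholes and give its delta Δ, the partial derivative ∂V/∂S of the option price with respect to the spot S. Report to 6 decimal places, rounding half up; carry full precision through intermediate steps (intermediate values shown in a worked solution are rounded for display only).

price = 0.884854
Δ = -0.051191

σ√T = 0.2058·√1.3917 = 0.242783
d₁ = (ln(S/K) + (r+σ²/2)T) / (σ√T) = (ln(154.4/109.49) + (0.0168+0.2058²/2)·1.3917) / 0.242783 = (0.343713 + 0.052852) / 0.242783 = 1.633417
d₂ = d₁ − σ√T = 1.633417 − 0.242783 = 1.390634
e^{−rT} = 0.976891
N(−d₁) = 0.051191,  N(−d₂) = 0.082168
Put price V = K·e^{−rT}·N(−d₂) − S·N(−d₁) = 8.788695 − 7.903841 = 0.884854
Δ = −N(−d₁) = -0.051191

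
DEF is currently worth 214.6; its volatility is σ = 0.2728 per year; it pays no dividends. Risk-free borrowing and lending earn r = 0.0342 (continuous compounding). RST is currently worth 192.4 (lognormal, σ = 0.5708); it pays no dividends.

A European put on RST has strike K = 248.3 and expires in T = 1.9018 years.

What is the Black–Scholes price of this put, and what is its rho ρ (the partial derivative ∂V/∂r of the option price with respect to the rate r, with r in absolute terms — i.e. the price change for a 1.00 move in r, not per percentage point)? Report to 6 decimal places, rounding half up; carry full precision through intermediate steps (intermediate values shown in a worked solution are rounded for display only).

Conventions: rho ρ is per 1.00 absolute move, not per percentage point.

σ√T = 0.5708·√1.9018 = 0.787166
d₁ = (ln(S/K) + (r+σ²/2)T) / (σ√T) = (ln(192.4/248.3) + (0.0342+0.5708²/2)·1.9018) / 0.787166 = (-0.255061 + 0.374857) / 0.787166 = 0.152186
d₂ = d₁ − σ√T = 0.152186 − 0.787166 = -0.634980
e^{−rT} = 0.937029
N(−d₁) = 0.439520,  N(−d₂) = 0.737279
Put price V = K·e^{−rT}·N(−d₂) − S·N(−d₁) = 171.538488 − 84.563672 = 86.974815
ρ = −K·T·e^{−rT}·N(−d₂) = -326.231896

price = 86.974815
ρ = -326.231896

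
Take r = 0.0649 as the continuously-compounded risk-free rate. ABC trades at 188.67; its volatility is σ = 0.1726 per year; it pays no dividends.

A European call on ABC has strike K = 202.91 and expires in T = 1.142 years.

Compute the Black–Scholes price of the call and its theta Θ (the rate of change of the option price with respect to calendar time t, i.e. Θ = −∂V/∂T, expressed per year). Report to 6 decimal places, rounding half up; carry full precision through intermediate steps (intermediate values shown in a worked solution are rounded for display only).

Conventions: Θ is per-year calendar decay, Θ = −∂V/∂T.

price = 13.981979
Θ = -11.748811

σ√T = 0.1726·√1.142 = 0.184448
d₁ = (ln(S/K) + (r+σ²/2)T) / (σ√T) = (ln(188.67/202.91) + (0.0649+0.1726²/2)·1.142) / 0.184448 = (-0.072763 + 0.091126) / 0.184448 = 0.099558
d₂ = d₁ − σ√T = 0.099558 − 0.184448 = -0.084890
e^{−rT} = 0.928564
N(d₁) = 0.539652,  N(d₂) = 0.466174
Call price V = S·N(d₁) − K·e^{−rT}·N(d₂) = 101.816207 − 87.834228 = 13.981979
φ(d₁) = (1/√(2π))·e^{−d₁²/2} = 0.396970
Θ = −S·φ(d₁)·σ/(2√T) − r·K·e^{−rT}·N(d₂) = −6.048370 − 5.700441 = -11.748811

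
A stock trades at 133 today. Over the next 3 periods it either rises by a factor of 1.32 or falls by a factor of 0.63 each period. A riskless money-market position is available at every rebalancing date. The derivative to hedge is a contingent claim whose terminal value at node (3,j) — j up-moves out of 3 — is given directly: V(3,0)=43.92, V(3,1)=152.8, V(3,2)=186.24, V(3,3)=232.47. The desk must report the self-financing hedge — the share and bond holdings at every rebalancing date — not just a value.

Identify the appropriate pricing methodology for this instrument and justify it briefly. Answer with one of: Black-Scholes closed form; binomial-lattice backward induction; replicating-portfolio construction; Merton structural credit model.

Key observation: what is demanded is not a single number but the (Δ, B) position at each node of the 1.32/0.63 tree starting at 133; constructing those positions is the replicating-portfolio method.

framework: replicating-portfolio construction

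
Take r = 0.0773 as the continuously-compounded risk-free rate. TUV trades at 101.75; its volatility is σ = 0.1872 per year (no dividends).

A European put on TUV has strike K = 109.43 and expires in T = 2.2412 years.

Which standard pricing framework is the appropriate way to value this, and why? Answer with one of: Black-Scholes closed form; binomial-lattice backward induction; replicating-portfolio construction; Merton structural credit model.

framework: Black-Scholes closed form

Key observation: the instrument is a plain European put (strike 109.43) on a lognormal asset; the exact continuous-time formula applies directly.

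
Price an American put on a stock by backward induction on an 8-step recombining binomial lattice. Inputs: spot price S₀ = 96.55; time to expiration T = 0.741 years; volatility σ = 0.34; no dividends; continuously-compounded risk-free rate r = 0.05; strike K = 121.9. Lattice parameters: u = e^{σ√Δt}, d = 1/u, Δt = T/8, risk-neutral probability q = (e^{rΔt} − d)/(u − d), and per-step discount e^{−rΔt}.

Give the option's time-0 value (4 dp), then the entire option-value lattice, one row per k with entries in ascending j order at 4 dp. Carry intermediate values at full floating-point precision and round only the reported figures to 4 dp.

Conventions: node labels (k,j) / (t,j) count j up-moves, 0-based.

Δt=0.09262  u=1.10902  d=0.90170  q=0.49654  discount=0.99538
step 8 (expiry): payoffs max(K−S,0) = 79.7073 70.0062 58.0744 43.3993 25.3500 3.1507 0.0000 0.0000 0.0000
k=7: (k=7,j=0): S=46.7925, K−S=75.1075, hold=74.5442 ⇒ V=75.1075 exercise | (k=7,j=1): S=57.5513, K−S=64.3487, hold=63.7854 ⇒ V=64.3487 exercise | (k=7,j=2): S=70.7838, K−S=51.1162, hold=50.5529 ⇒ V=51.1162 exercise | (k=7,j=3): S=87.0588, K−S=34.8412, hold=34.2779 ⇒ V=34.8412 exercise | (k=7,j=4): S=107.0759, K−S=14.8241, hold=14.2609 ⇒ V=14.8241 exercise | (k=7,j=5): S=131.6954, K−S=0.0000, hold=1.5789 ⇒ V=1.5789 continue | (k=7,j=6): S=161.9755, K−S=0.0000, hold=0.0000 ⇒ V=0.0000 continue | (k=7,j=7): S=199.2178, K−S=0.0000, hold=0.0000 ⇒ V=0.0000 continue
k=6: (k=6,j=0): S=51.8938, K−S=70.0062, hold=69.4429 ⇒ V=70.0062 exercise | (k=6,j=1): S=63.8256, K−S=58.0744, hold=57.5112 ⇒ V=58.0744 exercise | (k=6,j=2): S=78.5007, K−S=43.3993, hold=42.8361 ⇒ V=43.3993 exercise | (k=6,j=3): S=96.5500, K−S=25.3500, hold=24.7868 ⇒ V=25.3500 exercise | (k=6,j=4): S=118.7493, K−S=3.1507, hold=8.2092 ⇒ V=8.2092 continue | (k=6,j=5): S=146.0528, K−S=0.0000, hold=0.7912 ⇒ V=0.7912 continue | (k=6,j=6): S=179.6341, K−S=0.0000, hold=0.0000 ⇒ V=0.0000 continue
k=5: (k=5,j=0): S=57.5513, K−S=64.3487, hold=63.7854 ⇒ V=64.3487 exercise | (k=5,j=1): S=70.7838, K−S=51.1162, hold=50.5529 ⇒ V=51.1162 exercise | (k=5,j=2): S=87.0588, K−S=34.8412, hold=34.2779 ⇒ V=34.8412 exercise | (k=5,j=3): S=107.0759, K−S=14.8241, hold=16.7610 ⇒ V=16.7610 continue | (k=5,j=4): S=131.6954, K−S=0.0000, hold=4.5049 ⇒ V=4.5049 continue | (k=5,j=5): S=161.9755, K−S=0.0000, hold=0.3965 ⇒ V=0.3965 continue
k=4: (k=4,j=0): S=63.8256, K−S=58.0744, hold=57.5112 ⇒ V=58.0744 exercise | (k=4,j=1): S=78.5007, K−S=43.3993, hold=42.8361 ⇒ V=43.3993 exercise | (k=4,j=2): S=96.5500, K−S=25.3500, hold=25.7441 ⇒ V=25.7441 continue | (k=4,j=3): S=118.7493, K−S=3.1507, hold=10.6260 ⇒ V=10.6260 continue | (k=4,j=4): S=146.0528, K−S=0.0000, hold=2.4535 ⇒ V=2.4535 continue
k=3: (k=3,j=0): S=70.7838, K−S=51.1162, hold=50.5529 ⇒ V=51.1162 exercise | (k=3,j=1): S=87.0588, K−S=34.8412, hold=34.4727 ⇒ V=34.8412 exercise | (k=3,j=2): S=107.0759, K−S=14.8241, hold=18.1530 ⇒ V=18.1530 continue | (k=3,j=3): S=131.6954, K−S=0.0000, hold=6.5377 ⇒ V=6.5377 continue
k=2: (k=2,j=0): S=78.5007, K−S=43.3993, hold=42.8361 ⇒ V=43.3993 exercise | (k=2,j=1): S=96.5500, K−S=25.3500, hold=26.4321 ⇒ V=26.4321 continue | (k=2,j=2): S=118.7493, K−S=3.1507, hold=12.3283 ⇒ V=12.3283 continue
k=1: (k=1,j=0): S=87.0588, K−S=34.8412, hold=34.8127 ⇒ V=34.8412 exercise | (k=1,j=1): S=107.0759, K−S=14.8241, hold=19.3391 ⇒ V=19.3391 continue
k=0: (k=0,j=0): S=96.5500, K−S=25.3500, hold=27.0183 ⇒ V=27.0183 continue

price = 27.0183
tree:
27.0183
34.8412 19.3391
43.3993 26.4321 12.3283
51.1162 34.8412 18.1530 6.5377
58.0744 43.3993 25.7441 10.6260 2.4535
64.3487 51.1162 34.8412 16.7610 4.5049 0.3965
70.0062 58.0744 43.3993 25.3500 8.2092 0.7912 0.0000
75.1075 64.3487 51.1162 34.8412 14.8241 1.5789 0.0000 0.0000
79.7073 70.0062 58.0744 43.3993 25.3500 3.1507 0.0000 0.0000 0.0000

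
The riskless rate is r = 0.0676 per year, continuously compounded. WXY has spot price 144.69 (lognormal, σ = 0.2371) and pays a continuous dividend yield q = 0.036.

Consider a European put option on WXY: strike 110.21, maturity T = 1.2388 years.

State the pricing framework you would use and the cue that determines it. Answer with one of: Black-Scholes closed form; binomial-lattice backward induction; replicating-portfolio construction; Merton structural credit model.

framework: Black-Scholes closed form

Key observation: a European claim on WXY (strike 110.21) — a lognormal (GBM) underlying with constant rate and volatility — has an exact closed-form value; no lattice or capital structure is involved.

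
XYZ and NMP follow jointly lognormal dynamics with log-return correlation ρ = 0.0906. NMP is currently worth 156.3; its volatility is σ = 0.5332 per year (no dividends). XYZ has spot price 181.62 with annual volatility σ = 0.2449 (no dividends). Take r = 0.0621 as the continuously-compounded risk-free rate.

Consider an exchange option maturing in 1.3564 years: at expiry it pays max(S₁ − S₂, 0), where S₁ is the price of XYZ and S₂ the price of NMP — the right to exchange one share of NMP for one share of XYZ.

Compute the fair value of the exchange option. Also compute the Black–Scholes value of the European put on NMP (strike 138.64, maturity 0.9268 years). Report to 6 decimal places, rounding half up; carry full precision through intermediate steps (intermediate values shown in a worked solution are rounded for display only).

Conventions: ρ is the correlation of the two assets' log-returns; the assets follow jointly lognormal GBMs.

exchange price = 57.402317
price(NMP put K=138.64) = 18.056563

σ_eff = √(σ₁² + σ₂² − 2ρσ₁σ₂) = √(0.2449² + 0.5332² − 2·0.0906·0.2449·0.5332) = 0.566231
d₁ = (ln(S₁/S₂) + (q₂ − q₁ + σ_eff²/2)T) / (σ_eff√T) = (ln(181.62/156.3) + (0.0 − 0.0 + 0.160309)·1.3564) / 0.659458 = 0.557400
d₂ = d₁ − σ_eff√T = 0.557400 − 0.659458 = -0.102058
N(d₁) = 0.711373,  N(d₂) = 0.459355
V = S₁·e^{−q₁T}·N(d₁) − S₂·e^{−q₂T}·N(d₂) = 129.199540 − 71.797223 = 57.402317
[vanilla: NMP put K=138.64]
σ√T = 0.5332·√0.9268 = 0.513314
d₁ = (ln(S/K) + (r+σ²/2)T) / (σ√T) = (ln(156.3/138.64) + (0.0621+0.5332²/2)·0.9268) / 0.513314 = (0.119897 + 0.189300) / 0.513314 = 0.602354
d₂ = d₁ − σ√T = 0.602354 − 0.513314 = 0.089039
e^{−rT} = 0.944071
N(−d₁) = 0.273469,  N(−d₂) = 0.464525
price = K·e^{−rT}·N(−d₂) − S·N(−d₁) = 60.799833 − 42.743270 = 18.056563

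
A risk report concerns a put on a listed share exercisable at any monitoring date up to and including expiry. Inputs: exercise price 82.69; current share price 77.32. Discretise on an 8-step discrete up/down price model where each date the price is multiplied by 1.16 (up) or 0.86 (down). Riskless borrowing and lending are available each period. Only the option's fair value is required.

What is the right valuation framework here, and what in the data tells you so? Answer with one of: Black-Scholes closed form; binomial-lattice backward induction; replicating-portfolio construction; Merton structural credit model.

Key observation: an American put (K = 82.69, S₀ = 77.32) on a 8-date tree has no closed form — the optimal stopping decision is embedded and must be resolved recursively from expiry.

framework: binomial-lattice backward induction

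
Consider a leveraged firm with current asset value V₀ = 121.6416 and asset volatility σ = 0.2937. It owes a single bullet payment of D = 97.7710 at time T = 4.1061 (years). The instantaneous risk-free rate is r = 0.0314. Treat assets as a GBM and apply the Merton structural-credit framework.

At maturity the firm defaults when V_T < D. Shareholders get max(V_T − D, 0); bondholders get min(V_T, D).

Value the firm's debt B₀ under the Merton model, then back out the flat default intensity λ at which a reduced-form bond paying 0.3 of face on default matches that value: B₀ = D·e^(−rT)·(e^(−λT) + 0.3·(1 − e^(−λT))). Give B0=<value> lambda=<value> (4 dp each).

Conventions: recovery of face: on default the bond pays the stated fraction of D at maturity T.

Apply the equity-as-call identities (strike 97.7710, horizon 4.1061 years):
d₁ = [ln(V₀/D) + (r + σ²/2)T] / (σ√T)
   = [ln(121.6416/97.7710) + (0.0314 + 0.5·0.2937²)·4.1061] / (0.2937·√4.1061)
   = [0.218451 + 0.306027] / 0.595139 = 0.881269
d₂ = d₁ − σ√T = 0.881269 − 0.595139 = 0.286130
N(d₁) = 0.810914,  N(d₂) = 0.612611,  e^(−rT) = 0.879034
E₀ = V₀·N(d₁) − D·e^(−rT)·N(d₂)
   = 121.6416·0.810914 − 97.7710·0.879034·0.612611 = 45.990630
B₀ = V₀ − E₀ = 121.6416 − 45.990630 = 75.650970
e^(−λT) = (B₀·e^(rT)/D − 0.3)/(1 − 0.3) = (75.6510·1.137612/97.7710 − 0.3)/0.7 = 0.82890784
λ = −ln(0.82890784)/4.1061 = 0.045699

B0=75.6510 lambda=0.0457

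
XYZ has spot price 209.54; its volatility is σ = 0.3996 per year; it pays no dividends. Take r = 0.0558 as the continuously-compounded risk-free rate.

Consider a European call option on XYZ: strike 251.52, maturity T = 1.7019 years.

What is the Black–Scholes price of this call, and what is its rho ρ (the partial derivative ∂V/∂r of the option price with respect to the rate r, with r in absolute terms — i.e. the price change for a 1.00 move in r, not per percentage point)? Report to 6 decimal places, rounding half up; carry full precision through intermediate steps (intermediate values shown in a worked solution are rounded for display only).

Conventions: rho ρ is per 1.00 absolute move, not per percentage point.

price = 36.087171
ρ = 130.037148

σ√T = 0.3996·√1.7019 = 0.521306
d₁ = (ln(S/K) + (r+σ²/2)T) / (σ√T) = (ln(209.54/251.52) + (0.0558+0.3996²/2)·1.7019) / 0.521306 = (-0.182608 + 0.230846) / 0.521306 = 0.092533
d₂ = d₁ − σ√T = 0.092533 − 0.521306 = -0.428773
e^{−rT} = 0.909404
N(d₁) = 0.536863,  N(d₂) = 0.334044
Call price V = S·N(d₁) − K·e^{−rT}·N(d₂) = 112.494215 − 76.407044 = 36.087171
ρ = K·T·e^{−rT}·N(d₂) = 130.037148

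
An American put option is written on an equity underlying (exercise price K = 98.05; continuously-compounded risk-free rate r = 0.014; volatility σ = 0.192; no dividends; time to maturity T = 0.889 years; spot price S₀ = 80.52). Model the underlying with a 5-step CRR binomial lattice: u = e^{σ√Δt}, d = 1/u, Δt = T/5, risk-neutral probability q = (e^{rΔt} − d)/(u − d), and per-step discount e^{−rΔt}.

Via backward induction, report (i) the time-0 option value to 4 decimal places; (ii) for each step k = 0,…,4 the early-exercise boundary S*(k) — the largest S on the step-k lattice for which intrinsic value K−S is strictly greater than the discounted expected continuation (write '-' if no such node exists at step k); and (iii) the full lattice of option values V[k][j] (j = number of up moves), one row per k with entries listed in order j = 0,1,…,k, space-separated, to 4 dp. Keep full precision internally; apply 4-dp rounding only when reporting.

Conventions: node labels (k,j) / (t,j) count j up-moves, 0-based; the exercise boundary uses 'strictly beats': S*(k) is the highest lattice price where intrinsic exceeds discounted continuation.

Δt=0.17780, u=1.08433, d=0.92223, q=0.49515, disc=e^(-rΔt)=0.99751
k=5 terminal: V=max(K-S,0) → 44.3341 34.8928 23.7919 10.7400 0.0000 0.0000
k=4: j=0 S=58.2456 intr=39.8044 cont=39.5607 V=39.8044[EX]; j=1 S=68.4831 intr=29.5669 cont=29.3231 V=29.5669[EX]; j=2 S=80.5200 intr=17.5300 cont=17.2862 V=17.5300[EX]; j=3 S=94.6726 intr=3.3774 cont=5.4086 V=5.4086[hold]; j=4 S=111.3127 intr=0.0000 cont=0.0000 V=0.0000[hold]  S*(4)=80.5200
k=3: j=0 S=63.1572 intr=34.8928 cont=34.6490 V=34.8928[EX]; j=1 S=74.2581 intr=23.7919 cont=23.5482 V=23.7919[EX]; j=2 S=87.3100 intr=10.7400 cont=11.4995 V=11.4995[hold]; j=3 S=102.6560 intr=0.0000 cont=2.7238 V=2.7238[hold]  S*(3)=74.2581
k=2: j=0 S=68.4831 intr=29.5669 cont=29.3231 V=29.5669[EX]; j=1 S=80.5200 intr=17.5300 cont=17.6614 V=17.6614[hold]; j=2 S=94.6726 intr=3.3774 cont=7.1364 V=7.1364[hold]  S*(2)=68.4831
k=1: j=0 S=74.2581 intr=23.7919 cont=23.6131 V=23.7919[EX]; j=1 S=87.3100 intr=10.7400 cont=12.4190 V=12.4190[hold]  S*(1)=74.2581
k=0: j=0 S=80.5200 intr=17.5300 cont=18.1155 V=18.1155[hold]  S*(0)=-

price = 18.1155
boundary = - 74.2581 68.4831 74.2581 80.5200
tree:
18.1155
23.7919 12.4190
29.5669 17.6614 7.1364
34.8928 23.7919 11.4995 2.7238
39.8044 29.5669 17.5300 5.4086 0.0000
44.3341 34.8928 23.7919 10.7400 0.0000 0.0000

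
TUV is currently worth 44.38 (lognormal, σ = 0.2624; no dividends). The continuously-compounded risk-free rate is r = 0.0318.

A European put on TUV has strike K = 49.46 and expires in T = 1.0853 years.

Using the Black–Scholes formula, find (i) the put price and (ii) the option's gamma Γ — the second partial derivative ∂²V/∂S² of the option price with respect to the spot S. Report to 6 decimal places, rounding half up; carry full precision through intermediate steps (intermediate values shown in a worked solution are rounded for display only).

price = 6.891413
Γ = 0.032592

σ√T = 0.2624·√1.0853 = 0.273362
d₁ = (ln(S/K) + (r+σ²/2)T) / (σ√T) = (ln(44.38/49.46) + (0.0318+0.2624²/2)·1.0853) / 0.273362 = (-0.108375 + 0.071876) / 0.273362 = -0.133520
d₂ = d₁ − σ√T = -0.133520 − 0.273362 = -0.406882
e^{−rT} = 0.966076
N(−d₁) = 0.553109,  N(−d₂) = 0.657953
Put price V = K·e^{−rT}·N(−d₂) − S·N(−d₁) = 31.438385 − 24.546972 = 6.891413
φ(d₁) = (1/√(2π))·e^{−d₁²/2} = 0.395402
Γ = φ(d₁) / (S·σ·√T) = 0.032592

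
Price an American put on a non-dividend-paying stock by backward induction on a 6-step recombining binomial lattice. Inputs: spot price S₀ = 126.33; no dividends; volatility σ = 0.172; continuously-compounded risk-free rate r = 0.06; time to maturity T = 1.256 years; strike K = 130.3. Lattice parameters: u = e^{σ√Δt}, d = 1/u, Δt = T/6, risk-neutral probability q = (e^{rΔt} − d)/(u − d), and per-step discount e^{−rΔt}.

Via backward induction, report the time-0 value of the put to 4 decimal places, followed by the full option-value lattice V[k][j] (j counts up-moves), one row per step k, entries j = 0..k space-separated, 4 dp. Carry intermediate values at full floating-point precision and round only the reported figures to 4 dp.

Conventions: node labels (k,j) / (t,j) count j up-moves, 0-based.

Δt=0.20933, u=1.08187, d=0.92432, q=0.56056, disc=e^(-rΔt)=0.98752
k=6 terminal: V=max(K-S,0) → 51.5147 38.0855 22.3674 3.9700 0.0000 0.0000 0.0000
k=5: j=0 S=85.2358 intr=45.0642 cont=43.4378 V=45.0642[EX]; j=1 S=99.7645 intr=30.5355 cont=28.9092 V=30.5355[EX]; j=2 S=116.7696 intr=13.5304 cont=11.9041 V=13.5304[EX]; j=3 S=136.6732 intr=0.0000 cont=1.7228 V=1.7228[hold]; j=4 S=159.9694 intr=0.0000 cont=0.0000 V=0.0000[hold]; j=5 S=187.2366 intr=0.0000 cont=0.0000 V=0.0000[hold]
k=4: j=0 S=92.2145 intr=38.0855 cont=36.4592 V=38.0855[EX]; j=1 S=107.9326 intr=22.3674 cont=20.7410 V=22.3674[EX]; j=2 S=126.3300 intr=3.9700 cont=6.8253 V=6.8253[hold]; j=3 S=147.8632 intr=0.0000 cont=0.7476 V=0.7476[hold]; j=4 S=173.0668 intr=0.0000 cont=0.0000 V=0.0000[hold]
k=3: j=0 S=99.7645 intr=30.5355 cont=28.9092 V=30.5355[EX]; j=1 S=116.7696 intr=13.5304 cont=13.4847 V=13.5304[EX]; j=2 S=136.6732 intr=0.0000 cont=3.3757 V=3.3757[hold]; j=3 S=159.9694 intr=0.0000 cont=0.3244 V=0.3244[hold]
k=2: j=0 S=107.9326 intr=22.3674 cont=20.7410 V=22.3674[EX]; j=1 S=126.3300 intr=3.9700 cont=7.7403 V=7.7403[hold]; j=2 S=147.8632 intr=0.0000 cont=1.6445 V=1.6445[hold]
k=1: j=0 S=116.7696 intr=13.5304 cont=13.9912 V=13.9912[hold]; j=1 S=136.6732 intr=0.0000 cont=4.2693 V=4.2693[hold]
k=0: j=0 S=126.3300 intr=3.9700 cont=8.4349 V=8.4349[hold]

price = 8.4349
tree:
8.4349
13.9912 4.2693
22.3674 7.7403 1.6445
30.5355 13.5304 3.3757 0.3244
38.0855 22.3674 6.8253 0.7476 0.0000
45.0642 30.5355 13.5304 1.7228 0.0000 0.0000
51.5147 38.0855 22.3674 3.9700 0.0000 0.0000 0.0000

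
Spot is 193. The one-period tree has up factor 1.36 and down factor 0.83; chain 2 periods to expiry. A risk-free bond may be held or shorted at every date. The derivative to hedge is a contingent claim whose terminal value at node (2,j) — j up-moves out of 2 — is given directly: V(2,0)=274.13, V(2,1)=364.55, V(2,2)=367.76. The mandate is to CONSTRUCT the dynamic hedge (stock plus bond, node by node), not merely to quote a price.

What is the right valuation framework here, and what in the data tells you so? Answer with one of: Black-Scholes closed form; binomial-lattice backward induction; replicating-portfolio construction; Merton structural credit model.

framework: replicating-portfolio construction

Key observation: what is demanded is not a single number but the (Δ, B) position at each node of the 1.36/0.83 tree starting at 193; constructing those positions is the replicating-portfolio method.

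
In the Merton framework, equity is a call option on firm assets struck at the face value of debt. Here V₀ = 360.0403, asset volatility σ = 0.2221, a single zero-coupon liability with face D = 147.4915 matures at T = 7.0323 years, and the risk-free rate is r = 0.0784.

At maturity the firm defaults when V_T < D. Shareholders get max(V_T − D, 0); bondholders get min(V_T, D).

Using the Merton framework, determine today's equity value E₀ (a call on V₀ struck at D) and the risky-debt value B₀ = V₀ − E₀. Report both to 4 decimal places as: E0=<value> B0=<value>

E0=275.2898 B0=84.7505

Equity is a call on the firm's assets struck at D = 147.4915:
d₁ = [ln(V₀/D) + (r + σ²/2)T] / (σ√T)
   = [ln(360.0403/147.4915) + (0.0784 + 0.5·0.2221²)·7.0323] / (0.2221·√7.0323)
   = [0.892445 + 0.724778] / 0.588976 = 2.745825
d₂ = d₁ − σ√T = 2.745825 − 0.588976 = 2.156850
N(d₁) = 0.996982,  N(d₂) = 0.984491,  e^(−rT) = 0.576182
E₀ = V₀·N(d₁) − D·e^(−rT)·N(d₂)
   = 360.0403·0.996982 − 147.4915·0.576182·0.984491 = 275.289781
B₀ = V₀ − E₀ = 360.0403 − 275.289781 = 84.750519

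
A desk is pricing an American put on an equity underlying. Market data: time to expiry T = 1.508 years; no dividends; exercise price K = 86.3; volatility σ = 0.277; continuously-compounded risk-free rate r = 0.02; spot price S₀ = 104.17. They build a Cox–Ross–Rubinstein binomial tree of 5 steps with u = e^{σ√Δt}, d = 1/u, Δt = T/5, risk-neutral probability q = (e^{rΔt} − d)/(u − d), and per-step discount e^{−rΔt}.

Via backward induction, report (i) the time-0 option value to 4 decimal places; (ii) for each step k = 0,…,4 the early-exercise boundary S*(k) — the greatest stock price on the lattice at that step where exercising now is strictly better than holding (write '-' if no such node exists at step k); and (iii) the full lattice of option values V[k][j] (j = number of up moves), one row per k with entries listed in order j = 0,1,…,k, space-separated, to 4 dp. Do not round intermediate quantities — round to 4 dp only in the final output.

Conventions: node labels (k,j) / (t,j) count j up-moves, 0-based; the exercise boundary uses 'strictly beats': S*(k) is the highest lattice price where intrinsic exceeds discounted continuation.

params: Δt=0.30160 u=1.16430 d=0.85888 q=0.48185 e^(-rΔt)=0.99399
t_5 payoffs: 37.6132 20.3000 0.0000 0.0000 0.0000 0.0000
t_4: node(4,0) S=56.6862 payoff=29.6138 vs cont=29.0948 → 29.6138 [stop]  node(4,1) S=76.8440 payoff=9.4560 vs cont=10.4552 → 10.4552 [wait]  node(4,2) S=104.1700 payoff=0.0000 vs cont=0.0000 → 0.0000 [wait]  node(4,3) S=141.2132 payoff=0.0000 vs cont=0.0000 → 0.0000 [wait]  node(4,4) S=191.4290 payoff=0.0000 vs cont=0.0000 → 0.0000 [wait]  ⇒ S*(4)=56.6862
t_3: node(3,0) S=66.0000 payoff=20.3000 vs cont=20.2596 → 20.3000 [stop]  node(3,1) S=89.4698 payoff=0.0000 vs cont=5.3847 → 5.3847 [wait]  node(3,2) S=121.2855 payoff=0.0000 vs cont=0.0000 → 0.0000 [wait]  node(3,3) S=164.4150 payoff=0.0000 vs cont=0.0000 → 0.0000 [wait]  ⇒ S*(3)=66.0000
t_2: node(2,0) S=76.8440 payoff=9.4560 vs cont=13.0342 → 13.0342 [wait]  node(2,1) S=104.1700 payoff=0.0000 vs cont=2.7733 → 2.7733 [wait]  node(2,2) S=141.2132 payoff=0.0000 vs cont=0.0000 → 0.0000 [wait]  ⇒ S*(2)=-
t_1: node(1,0) S=89.4698 payoff=0.0000 vs cont=8.0413 → 8.0413 [wait]  node(1,1) S=121.2855 payoff=0.0000 vs cont=1.4283 → 1.4283 [wait]  ⇒ S*(1)=-
t_0: node(0,0) S=104.1700 payoff=0.0000 vs cont=4.8257 → 4.8257 [wait]  ⇒ S*(0)=-

price = 4.8257
boundary = - - - 66.0000 56.6862
tree:
4.8257
8.0413 1.4283
13.0342 2.7733 0.0000
20.3000 5.3847 0.0000 0.0000
29.6138 10.4552 0.0000 0.0000 0.0000
37.6132 20.3000 0.0000 0.0000 0.0000 0.0000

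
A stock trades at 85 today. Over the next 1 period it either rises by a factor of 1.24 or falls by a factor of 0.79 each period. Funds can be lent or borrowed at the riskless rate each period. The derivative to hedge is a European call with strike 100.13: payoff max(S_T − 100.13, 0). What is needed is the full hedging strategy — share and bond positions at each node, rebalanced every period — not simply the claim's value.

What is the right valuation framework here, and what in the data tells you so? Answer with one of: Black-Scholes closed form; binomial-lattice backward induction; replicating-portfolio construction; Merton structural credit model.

Key observation: the deliverable is the dynamic trading strategy on the 1-step tree (spot 85, moves 1.24 and 0.79), so the valuation must go through the node-by-node replicating-portfolio solve.

framework: replicating-portfolio construction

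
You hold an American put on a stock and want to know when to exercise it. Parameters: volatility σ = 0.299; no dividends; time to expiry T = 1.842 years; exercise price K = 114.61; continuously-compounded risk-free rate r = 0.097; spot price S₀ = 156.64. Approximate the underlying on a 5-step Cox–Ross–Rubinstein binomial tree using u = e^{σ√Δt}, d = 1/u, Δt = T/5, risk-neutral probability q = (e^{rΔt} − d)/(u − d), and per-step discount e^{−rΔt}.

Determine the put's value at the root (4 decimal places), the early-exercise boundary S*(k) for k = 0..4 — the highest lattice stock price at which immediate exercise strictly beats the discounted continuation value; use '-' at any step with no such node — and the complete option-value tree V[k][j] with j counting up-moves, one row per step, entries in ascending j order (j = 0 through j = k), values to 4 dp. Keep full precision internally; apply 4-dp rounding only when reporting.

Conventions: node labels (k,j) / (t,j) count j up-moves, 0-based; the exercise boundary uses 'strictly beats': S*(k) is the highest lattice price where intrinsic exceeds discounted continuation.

price = 3.1871
boundary = - - - 90.8770 75.7946
tree:
3.1871
6.4044 0.8108
12.5500 1.8859 0.0000
23.7330 4.3866 0.0000 0.0000
38.8154 10.2033 0.0000 0.0000 0.0000
51.3948 23.7330 0.0000 0.0000 0.0000 0.0000

params: Δt=0.36840 u=1.19899 d=0.83403 q=0.55444 e^(-rΔt)=0.96490
t_5 payoffs: 51.3948 23.7330 0.0000 0.0000 0.0000 0.0000
t_4: node(4,0) S=75.7946 payoff=38.8154 vs cont=34.7922 → 38.8154 [stop]  node(4,1) S=108.9608 payoff=5.6492 vs cont=10.2033 → 10.2033 [wait]  node(4,2) S=156.6400 payoff=0.0000 vs cont=0.0000 → 0.0000 [wait]  node(4,3) S=225.1827 payoff=0.0000 vs cont=0.0000 → 0.0000 [wait]  node(4,4) S=323.7184 payoff=0.0000 vs cont=0.0000 → 0.0000 [wait]  ⇒ S*(4)=75.7946
t_3: node(3,0) S=90.8770 payoff=23.7330 vs cont=22.1460 → 23.7330 [stop]  node(3,1) S=130.6431 payoff=0.0000 vs cont=4.3866 → 4.3866 [wait]  node(3,2) S=187.8101 payoff=0.0000 vs cont=0.0000 → 0.0000 [wait]  node(3,3) S=269.9922 payoff=0.0000 vs cont=0.0000 → 0.0000 [wait]  ⇒ S*(3)=90.8770
t_2: node(2,0) S=108.9608 payoff=5.6492 vs cont=12.5500 → 12.5500 [wait]  node(2,1) S=156.6400 payoff=0.0000 vs cont=1.8859 → 1.8859 [wait]  node(2,2) S=225.1827 payoff=0.0000 vs cont=0.0000 → 0.0000 [wait]  ⇒ S*(2)=-
t_1: node(1,0) S=130.6431 payoff=0.0000 vs cont=6.4044 → 6.4044 [wait]  node(1,1) S=187.8101 payoff=0.0000 vs cont=0.8108 → 0.8108 [wait]  ⇒ S*(1)=-
t_0: node(0,0) S=156.6400 payoff=0.0000 vs cont=3.1871 → 3.1871 [wait]  ⇒ S*(0)=-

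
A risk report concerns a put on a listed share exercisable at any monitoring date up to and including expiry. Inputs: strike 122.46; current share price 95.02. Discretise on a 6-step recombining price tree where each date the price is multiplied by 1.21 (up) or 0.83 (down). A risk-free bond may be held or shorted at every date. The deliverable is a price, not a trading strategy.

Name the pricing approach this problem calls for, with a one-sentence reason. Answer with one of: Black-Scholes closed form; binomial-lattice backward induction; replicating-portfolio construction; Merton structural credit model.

framework: binomial-lattice backward induction

Key observation: the exercise right at every one of the 6 steps is what matters: each node needs max(122.46 − S, continuation), which only the stepwise tree valuation starting from spot 95.02 delivers.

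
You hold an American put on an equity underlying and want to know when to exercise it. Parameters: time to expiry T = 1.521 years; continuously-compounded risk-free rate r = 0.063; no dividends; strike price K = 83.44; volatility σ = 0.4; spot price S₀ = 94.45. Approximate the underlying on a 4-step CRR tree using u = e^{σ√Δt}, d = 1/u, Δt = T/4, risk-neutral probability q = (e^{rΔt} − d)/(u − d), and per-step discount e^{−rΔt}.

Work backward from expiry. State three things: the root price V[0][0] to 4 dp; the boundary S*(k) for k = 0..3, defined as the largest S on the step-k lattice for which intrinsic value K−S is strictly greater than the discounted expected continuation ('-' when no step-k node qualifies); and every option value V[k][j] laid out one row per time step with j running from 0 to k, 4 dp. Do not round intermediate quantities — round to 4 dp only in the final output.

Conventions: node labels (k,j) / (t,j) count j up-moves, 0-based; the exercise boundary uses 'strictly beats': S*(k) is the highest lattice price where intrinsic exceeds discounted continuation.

Δt=0.38025  u=1.27974  d=0.78141  q=0.48730  discount=0.97633
step 4 (expiry): payoffs max(K−S,0) = 48.2261 25.7690 0.0000 0.0000 0.0000
step 3: (k=3,j=0): S=45.0646, K−S=38.3754, hold=36.4003 ⇒ V=38.3754 exercise | (k=3,j=1): S=73.8040, K−S=9.6360, hold=12.8990 ⇒ V=12.8990 continue | (k=3,j=2): S=120.8715, K−S=0.0000, hold=0.0000 ⇒ V=0.0000 continue | (k=3,j=3): S=197.9558, K−S=0.0000, hold=0.0000 ⇒ V=0.0000 continue  boundary S*=45.0646
step 2: (k=2,j=0): S=57.6710, K−S=25.7690, hold=25.3463 ⇒ V=25.7690 exercise | (k=2,j=1): S=94.4500, K−S=0.0000, hold=6.4568 ⇒ V=6.4568 continue | (k=2,j=2): S=154.6842, K−S=0.0000, hold=0.0000 ⇒ V=0.0000 continue  boundary S*=57.6710
step 1: (k=1,j=0): S=73.8040, K−S=9.6360, hold=15.9710 ⇒ V=15.9710 continue | (k=1,j=1): S=120.8715, K−S=0.0000, hold=3.2321 ⇒ V=3.2321 continue  boundary S*=-
step 0: (k=0,j=0): S=94.4500, K−S=0.0000, hold=9.5322 ⇒ V=9.5322 continue  boundary S*=-

price = 9.5322
boundary = - - 57.6710 45.0646
tree:
9.5322
15.9710 3.2321
25.7690 6.4568 0.0000
38.3754 12.8990 0.0000 0.0000
48.2261 25.7690 0.0000 0.0000 0.0000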